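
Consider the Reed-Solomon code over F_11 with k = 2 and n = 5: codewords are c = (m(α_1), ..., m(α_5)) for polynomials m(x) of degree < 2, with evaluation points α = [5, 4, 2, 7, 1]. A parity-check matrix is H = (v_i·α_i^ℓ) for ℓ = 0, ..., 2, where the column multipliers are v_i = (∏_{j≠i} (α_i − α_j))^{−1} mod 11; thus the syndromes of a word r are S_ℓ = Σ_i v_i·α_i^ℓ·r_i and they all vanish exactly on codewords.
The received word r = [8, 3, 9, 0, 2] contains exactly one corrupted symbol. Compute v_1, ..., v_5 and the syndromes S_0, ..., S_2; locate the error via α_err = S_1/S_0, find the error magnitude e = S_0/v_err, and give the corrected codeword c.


S = (5, 9, 3), error at position 2, error magnitude e = 2, c = [8, 1, 9, 0, 2].

Step 1: column multipliers v_i = (∏_{j≠i}(α_i − α_j))^{−1} mod 11.
  i = 1 (α = 5): (5−4)(5−2)(5−7)(5−1) = 1·3·(−2)·4 = −24 ≡ 9, so v_1 = 9^{−1} = 5 (mod 11).
  i = 2 (α = 4): (4−5)(4−2)(4−7)(4−1) = (−1)·2·(−3)·3 = 18 ≡ 7, so v_2 = 7^{−1} = 8 (mod 11).
  i = 3 (α = 2): (2−5)(2−4)(2−7)(2−1) = (−3)·(−2)·(−5)·1 = −30 ≡ 3, so v_3 = 3^{−1} = 4 (mod 11).
  i = 4 (α = 7): (7−5)(7−4)(7−2)(7−1) = 2·3·5·6 = 180 ≡ 4, so v_4 = 4^{−1} = 3 (mod 11).
  i = 5 (α = 1): (1−5)(1−4)(1−2)(1−7) = (−4)·(−3)·(−1)·(−6) = 72 ≡ 6, so v_5 = 6^{−1} = 2 (mod 11).
  v = [5, 8, 4, 3, 2].
Step 2: syndromes of r = [8, 3, 9, 0, 2] (all sums mod 11).
  S_0 = Σ v_i r_i = 5·8 + 8·3 + 4·9 + 3·0 + 2·2 = 104 ≡ 5.
  S_1 = Σ v_i α_i r_i = 5·5·8 + 8·4·3 + 4·2·9 + 3·7·0 + 2·1·2 = 372 ≡ 9.
  α_i^2 mod 11 = [3, 5, 4, 5, 1].
  S_2 = Σ v_i α_i^2 r_i = 5·3·8 + 8·5·3 + 4·4·9 + 3·5·0 + 2·1·2 = 388 ≡ 3.
  S = (5, 9, 3) ≠ 0, so r is not a codeword (an error is present).
Step 3: locate the error. For a single error e at position i, S_ℓ = v_i·e·α_i^ℓ, so α_err = S_1/S_0.
  S_0^{−1} = 5^{−1} = 9 (mod 11), so α_err = 9·9 = 81 ≡ 4 = α_2. Error position i = 2.
  Consistency check: S_2/S_1 = 3·5 = 15 ≡ 4 = α_err ✓ (single-error assumption holds).
Step 4: error magnitude e = S_0/v_2 = S_0·∏_{j≠2}(α_2 − α_j) = 5·7 = 35 ≡ 2 (mod 11).
Step 5: correct position 2: c_2 = r_2 − e = 3 − 2 ≡ 1 (mod 11). Hence c = [8, 1, 9, 0, 2].
  Check: interpolating c through the α_i gives m(x) = 6 + 7·x (degree < 2) with m(α_i) = c_i for every i, so c is indeed a codeword.


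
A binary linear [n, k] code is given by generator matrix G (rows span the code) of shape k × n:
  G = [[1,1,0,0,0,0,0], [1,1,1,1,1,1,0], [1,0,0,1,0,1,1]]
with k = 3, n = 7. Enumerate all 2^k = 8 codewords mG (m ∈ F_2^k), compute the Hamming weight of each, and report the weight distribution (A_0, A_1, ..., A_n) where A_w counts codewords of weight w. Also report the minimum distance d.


Weight distribution: A_0 = 1, A_2 = 1, A_4 = 5, A_6 = 1. Minimum distance d = 2.

Enumerate all 2^3 = 8 messages m ∈ F_2^3.
For each, compute codeword c = mG in F_2^7, then tally its weight.
  m = 000 → c = 0000000, weight = 0.
  m = 100 → c = 1100000, weight = 2.
  m = 010 → c = 1111110, weight = 6.
  m = 110 → c = 0011110, weight = 4.
  m = 001 → c = 1001011, weight = 4.
  m = 101 → c = 0101011, weight = 4.
  m = 011 → c = 0110101, weight = 4.
  m = 111 → c = 1010101, weight = 4.
Tally weights:
  weight 0: 1 codewords.
  weight 2: 1 codewords.
  weight 4: 5 codewords.
  weight 6: 1 codewords.
Minimum distance d = smallest w > 0 with A_w > 0 = 2.
Sanity: Σ A_w = 8 = 2^3 = 8 ✓.


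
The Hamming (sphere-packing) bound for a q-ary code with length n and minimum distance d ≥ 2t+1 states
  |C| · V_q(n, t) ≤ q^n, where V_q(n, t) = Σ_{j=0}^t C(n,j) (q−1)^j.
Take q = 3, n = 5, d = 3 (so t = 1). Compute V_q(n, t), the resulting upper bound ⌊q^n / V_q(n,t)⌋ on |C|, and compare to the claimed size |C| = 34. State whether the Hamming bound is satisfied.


V_q(n, t) = 11, q^n = 243, Hamming bound = 22, |C| = 34 > bound (violated).

Step 1: Compute V_q(n, t) = Σ_{j=0}^1 C(n, j) (q−1)^j.
  j = 0: C(5,0)·(2)^0 = 1·1 = 1.
  j = 1: C(5,1)·(2)^1 = 5·2 = 10.
  V_q(n, t) = 1 + 10 = 11.
Step 2: q^n = 3^5 = 243.
Step 3: Hamming bound ⌊q^n / V_q(n,t)⌋ = ⌊243/11⌋ = 22.
Step 4: Compare |C| = 34 to 22: violated.
The claimed |C| lies above the Hamming bound, so no 3-ary code of length 5 with d ≥ 3 can have 34 codewords.


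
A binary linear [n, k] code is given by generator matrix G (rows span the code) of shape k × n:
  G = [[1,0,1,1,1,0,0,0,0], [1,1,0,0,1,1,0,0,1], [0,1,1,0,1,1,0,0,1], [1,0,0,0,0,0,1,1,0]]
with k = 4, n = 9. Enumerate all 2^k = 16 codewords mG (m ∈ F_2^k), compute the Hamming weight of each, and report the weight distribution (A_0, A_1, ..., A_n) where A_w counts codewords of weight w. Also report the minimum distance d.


Weight distribution: A_0 = 1, A_2 = 2, A_3 = 2, A_4 = 1, A_5 = 6, A_6 = 2, A_8 = 2. Minimum distance d = 2.

Enumerate all 2^4 = 16 messages m ∈ F_2^4.
For each, compute codeword c = mG in F_2^9, then tally its weight.
  m = 0000 → c = 000000000, weight = 0.
  m = 1000 → c = 101110000, weight = 4.
  m = 0100 → c = 110011001, weight = 5.
  m = 1100 → c = 011101001, weight = 5.
  m = 0010 → c = 011011001, weight = 5.
  m = 1010 → c = 110101001, weight = 5.
  m = 0110 → c = 101000000, weight = 2.
  m = 1110 → c = 000110000, weight = 2.
  m = 0001 → c = 100000110, weight = 3.
  m = 1001 → c = 001110110, weight = 5.
  m = 0101 → c = 010011111, weight = 6.
  m = 1101 → c = 111101111, weight = 8.
  m = 0011 → c = 111011111, weight = 8.
  m = 1011 → c = 010101111, weight = 6.
  m = 0111 → c = 001000110, weight = 3.
  m = 1111 → c = 100110110, weight = 5.
Tally weights:
  weight 0: 1 codewords.
  weight 2: 2 codewords.
  weight 3: 2 codewords.
  weight 4: 1 codewords.
  weight 5: 6 codewords.
  weight 6: 2 codewords.
  weight 8: 2 codewords.
Minimum distance d = smallest w > 0 with A_w > 0 = 2.
Sanity: Σ A_w = 16 = 2^4 = 16 ✓.


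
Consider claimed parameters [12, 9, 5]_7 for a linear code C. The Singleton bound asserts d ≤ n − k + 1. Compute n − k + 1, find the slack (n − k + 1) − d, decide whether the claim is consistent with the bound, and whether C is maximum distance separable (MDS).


Singleton RHS = n − k + 1 = 4, slack = -1, bound violated (no such code; not MDS).

Singleton bound: d ≤ n − k + 1.
Here n = 12, k = 9, so n − k + 1 = 4.
Given d = 5, check d ≤ 4: NO.
Slack = (n − k + 1) − d = -1.
The slack is negative: d = 5 exceeds n − k + 1 = 4 by 1, so the Singleton bound is violated and no linear [12, 9, 5]_7 code can exist. In particular it is not MDS (MDS requires d = n − k + 1 exactly).
Description: the claimed parameters are [12, 9, 5]_7; such a code would be impossible (violates the Singleton bound).


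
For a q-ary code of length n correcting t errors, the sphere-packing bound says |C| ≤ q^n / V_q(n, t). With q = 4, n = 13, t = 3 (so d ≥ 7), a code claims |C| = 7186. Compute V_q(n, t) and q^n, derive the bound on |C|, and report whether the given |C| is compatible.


V_q(n, t) = 8464, q^n = 67108864, Hamming bound = 7928, |C| = 7186 ≤ bound (satisfied).

Step 1: Compute V_q(n, t) = Σ_{j=0}^3 C(n, j) (q−1)^j.
  j = 0: C(13,0)·(3)^0 = 1·1 = 1.
  j = 1: C(13,1)·(3)^1 = 13·3 = 39.
  j = 2: C(13,2)·(3)^2 = 78·9 = 702.
  j = 3: C(13,3)·(3)^3 = 286·27 = 7722.
  V_q(n, t) = 1 + 39 + 702 + 7722 = 8464.
Step 2: q^n = 4^13 = 67108864.
Step 3: Hamming bound ⌊q^n / V_q(n,t)⌋ = ⌊67108864/8464⌋ = 7928.
Step 4: Compare |C| = 7186 to 7928: satisfied.
The claimed |C| lies below the Hamming bound.


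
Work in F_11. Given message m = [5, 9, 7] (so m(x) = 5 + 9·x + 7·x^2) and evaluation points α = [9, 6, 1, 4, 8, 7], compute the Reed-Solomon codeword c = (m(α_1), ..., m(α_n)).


c = [4, 3, 10, 10, 8, 4]

Message polynomial: m(x) = 5 + 9·x + 7·x^2 (mod 11).
For each evaluation point α_i, compute m(α_i) mod 11:
  α_1 = 9: Horner steps 7 → 6 → 4, so m(9) = 4.
  α_2 = 6: Horner steps 7 → 7 → 3, so m(6) = 3.
  α_3 = 1: Horner steps 7 → 5 → 10, so m(1) = 10.
  α_4 = 4: Horner steps 7 → 4 → 10, so m(4) = 10.
  α_5 = 8: Horner steps 7 → 10 → 8, so m(8) = 8.
  α_6 = 7: Horner steps 7 → 3 → 4, so m(7) = 4.
Codeword c = [4, 3, 10, 10, 8, 4] ∈ F_11^6.


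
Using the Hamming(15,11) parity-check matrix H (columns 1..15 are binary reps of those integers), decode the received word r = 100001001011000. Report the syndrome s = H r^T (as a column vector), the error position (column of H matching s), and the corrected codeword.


s = (1, 0, 0, 1)^T, error position = 9, corrected codeword c = 100001000011000

Compute s = H r^T mod 2 one row at a time:
  s_1 = 0 + 1 + 0 + 1 + 1 + 0 + 0 + 0 = 3 ≡ 1 (mod 2).
  s_2 = 0 + 0 + 1 + 0 + 1 + 0 + 0 + 0 = 2 ≡ 0 (mod 2).
  s_3 = 0 + 0 + 1 + 0 + 0 + 1 + 0 + 0 = 2 ≡ 0 (mod 2).
  s_4 = 1 + 0 + 0 + 0 + 1 + 1 + 0 + 0 = 3 ≡ 1 (mod 2).
s = (1, 0, 0, 1)^T — this equals column 9 of H (binary 1001), so error is at position 9.
Correct: flip bit 9 of r = 100001001011000 to get c = 100001000011000.


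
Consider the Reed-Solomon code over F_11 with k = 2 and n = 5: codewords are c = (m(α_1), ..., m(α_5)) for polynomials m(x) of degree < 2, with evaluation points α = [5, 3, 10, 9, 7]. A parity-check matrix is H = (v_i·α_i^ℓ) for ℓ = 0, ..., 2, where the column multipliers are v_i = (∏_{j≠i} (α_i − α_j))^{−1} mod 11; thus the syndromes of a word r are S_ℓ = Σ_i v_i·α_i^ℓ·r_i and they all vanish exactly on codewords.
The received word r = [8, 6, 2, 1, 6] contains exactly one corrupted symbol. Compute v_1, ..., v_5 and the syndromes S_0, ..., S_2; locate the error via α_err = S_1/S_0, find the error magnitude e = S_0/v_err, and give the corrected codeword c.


S = (10, 4, 6), error at position 5, error magnitude e = 7, c = [8, 6, 2, 1, 10].

Step 1: column multipliers v_i = (∏_{j≠i}(α_i − α_j))^{−1} mod 11.
  i = 1 (α = 5): (5−3)(5−10)(5−9)(5−7) = 2·(−5)·(−4)·(−2) = −80 ≡ 8, so v_1 = 8^{−1} = 7 (mod 11).
  i = 2 (α = 3): (3−5)(3−10)(3−9)(3−7) = (−2)·(−7)·(−6)·(−4) = 336 ≡ 6, so v_2 = 6^{−1} = 2 (mod 11).
  i = 3 (α = 10): (10−5)(10−3)(10−9)(10−7) = 5·7·1·3 = 105 ≡ 6, so v_3 = 6^{−1} = 2 (mod 11).
  i = 4 (α = 9): (9−5)(9−3)(9−10)(9−7) = 4·6·(−1)·2 = −48 ≡ 7, so v_4 = 7^{−1} = 8 (mod 11).
  i = 5 (α = 7): (7−5)(7−3)(7−10)(7−9) = 2·4·(−3)·(−2) = 48 ≡ 4, so v_5 = 4^{−1} = 3 (mod 11).
  v = [7, 2, 2, 8, 3].
Step 2: syndromes of r = [8, 6, 2, 1, 6] (all sums mod 11).
  S_0 = Σ v_i r_i = 7·8 + 2·6 + 2·2 + 8·1 + 3·6 = 98 ≡ 10.
  S_1 = Σ v_i α_i r_i = 7·5·8 + 2·3·6 + 2·10·2 + 8·9·1 + 3·7·6 = 554 ≡ 4.
  α_i^2 mod 11 = [3, 9, 1, 4, 5].
  S_2 = Σ v_i α_i^2 r_i = 7·3·8 + 2·9·6 + 2·1·2 + 8·4·1 + 3·5·6 = 402 ≡ 6.
  S = (10, 4, 6) ≠ 0, so r is not a codeword (an error is present).
Step 3: locate the error. For a single error e at position i, S_ℓ = v_i·e·α_i^ℓ, so α_err = S_1/S_0.
  S_0^{−1} = 10^{−1} = 10 (mod 11), so α_err = 4·10 = 40 ≡ 7 = α_5. Error position i = 5.
  Consistency check: S_2/S_1 = 6·3 = 18 ≡ 7 = α_err ✓ (single-error assumption holds).
Step 4: error magnitude e = S_0/v_5 = S_0·∏_{j≠5}(α_5 − α_j) = 10·4 = 40 ≡ 7 (mod 11).
Step 5: correct position 5: c_5 = r_5 − e = 6 − 7 ≡ 10 (mod 11). Hence c = [8, 6, 2, 1, 10].
  Check: interpolating c through the α_i gives m(x) = 3 + 1·x (degree < 2) with m(α_i) = c_i for every i, so c is indeed a codeword.


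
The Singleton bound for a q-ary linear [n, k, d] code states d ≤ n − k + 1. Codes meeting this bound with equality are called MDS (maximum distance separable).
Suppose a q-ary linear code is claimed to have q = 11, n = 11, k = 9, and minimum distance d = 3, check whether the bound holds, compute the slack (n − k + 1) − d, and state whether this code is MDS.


Singleton RHS = n − k + 1 = 3, slack = 0, bound satisfied, MDS.

Singleton bound: d ≤ n − k + 1.
Here n = 11, k = 9, so n − k + 1 = 3.
Given d = 3, check d ≤ 3: YES.
Slack = (n − k + 1) − d = 0.
The code is MDS (slack = 0).
Description: the claimed parameters are [11, 9, 3]_11; such a code would be MDS (meets Singleton bound).


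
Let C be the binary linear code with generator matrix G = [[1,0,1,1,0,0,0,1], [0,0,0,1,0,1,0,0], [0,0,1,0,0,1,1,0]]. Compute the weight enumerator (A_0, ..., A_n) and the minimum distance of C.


Weight distribution: A_0 = 1, A_2 = 1, A_3 = 3, A_4 = 2, A_5 = 1. Minimum distance d = 2.

Enumerate all 2^3 = 8 messages m ∈ F_2^3.
For each, compute codeword c = mG in F_2^8, then tally its weight.
  m = 000 → c = 00000000, weight = 0.
  m = 100 → c = 10110001, weight = 4.
  m = 010 → c = 00010100, weight = 2.
  m = 110 → c = 10100101, weight = 4.
  m = 001 → c = 00100110, weight = 3.
  m = 101 → c = 10010111, weight = 5.
  m = 011 → c = 00110010, weight = 3.
  m = 111 → c = 10000011, weight = 3.
Tally weights:
  weight 0: 1 codewords.
  weight 2: 1 codewords.
  weight 3: 3 codewords.
  weight 4: 2 codewords.
  weight 5: 1 codewords.
Minimum distance d = smallest w > 0 with A_w > 0 = 2.
Sanity: Σ A_w = 8 = 2^3 = 8 ✓.


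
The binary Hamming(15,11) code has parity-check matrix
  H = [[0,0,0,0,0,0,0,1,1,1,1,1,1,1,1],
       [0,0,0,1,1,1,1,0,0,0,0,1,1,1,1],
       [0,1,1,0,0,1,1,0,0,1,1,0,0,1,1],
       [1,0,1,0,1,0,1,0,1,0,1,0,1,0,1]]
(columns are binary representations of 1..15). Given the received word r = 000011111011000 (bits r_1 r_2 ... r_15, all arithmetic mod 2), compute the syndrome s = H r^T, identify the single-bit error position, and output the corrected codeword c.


s = (0, 0, 1, 0)^T, error position = 2, corrected codeword c = 010011111011000

Compute s = H r^T mod 2 one row at a time:
  s_1 = 1 + 1 + 0 + 1 + 1 + 0 + 0 + 0 = 4 ≡ 0 (mod 2).
  s_2 = 0 + 1 + 1 + 1 + 1 + 0 + 0 + 0 = 4 ≡ 0 (mod 2).
  s_3 = 0 + 0 + 1 + 1 + 0 + 1 + 0 + 0 = 3 ≡ 1 (mod 2).
  s_4 = 0 + 0 + 1 + 1 + 1 + 1 + 0 + 0 = 4 ≡ 0 (mod 2).
s = (0, 0, 1, 0)^T — this equals column 2 of H (binary 0010), so error is at position 2.
Correct: flip bit 2 of r = 000011111011000 to get c = 010011111011000.


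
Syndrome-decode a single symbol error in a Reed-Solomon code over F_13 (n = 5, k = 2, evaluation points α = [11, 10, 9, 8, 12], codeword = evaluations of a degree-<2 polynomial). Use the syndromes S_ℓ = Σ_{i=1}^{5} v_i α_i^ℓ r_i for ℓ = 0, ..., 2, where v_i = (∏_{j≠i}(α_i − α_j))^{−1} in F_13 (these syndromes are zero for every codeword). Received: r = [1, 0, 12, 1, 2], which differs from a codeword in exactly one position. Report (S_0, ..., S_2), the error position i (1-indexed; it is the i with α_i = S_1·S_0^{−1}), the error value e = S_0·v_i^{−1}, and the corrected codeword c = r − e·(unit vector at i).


S = (5, 1, 8), error at position 4, error magnitude e = 3, c = [1, 0, 12, 11, 2].

Step 1: column multipliers v_i = (∏_{j≠i}(α_i − α_j))^{−1} mod 13.
  i = 1 (α = 11): (11−10)(11−9)(11−8)(11−12) = 1·2·3·(−1) = −6 ≡ 7, so v_1 = 7^{−1} = 2 (mod 13).
  i = 2 (α = 10): (10−11)(10−9)(10−8)(10−12) = (−1)·1·2·(−2) = 4 ≡ 4, so v_2 = 4^{−1} = 10 (mod 13).
  i = 3 (α = 9): (9−11)(9−10)(9−8)(9−12) = (−2)·(−1)·1·(−3) = −6 ≡ 7, so v_3 = 7^{−1} = 2 (mod 13).
  i = 4 (α = 8): (8−11)(8−10)(8−9)(8−12) = (−3)·(−2)·(−1)·(−4) = 24 ≡ 11, so v_4 = 11^{−1} = 6 (mod 13).
  i = 5 (α = 12): (12−11)(12−10)(12−9)(12−8) = 1·2·3·4 = 24 ≡ 11, so v_5 = 11^{−1} = 6 (mod 13).
  v = [2, 10, 2, 6, 6].
Step 2: syndromes of r = [1, 0, 12, 1, 2] (all sums mod 13).
  S_0 = Σ v_i r_i = 2·1 + 10·0 + 2·12 + 6·1 + 6·2 = 44 ≡ 5.
  S_1 = Σ v_i α_i r_i = 2·11·1 + 10·10·0 + 2·9·12 + 6·8·1 + 6·12·2 = 430 ≡ 1.
  α_i^2 mod 13 = [4, 9, 3, 12, 1].
  S_2 = Σ v_i α_i^2 r_i = 2·4·1 + 10·9·0 + 2·3·12 + 6·12·1 + 6·1·2 = 164 ≡ 8.
  S = (5, 1, 8) ≠ 0, so r is not a codeword (an error is present).
Step 3: locate the error. For a single error e at position i, S_ℓ = v_i·e·α_i^ℓ, so α_err = S_1/S_0.
  S_0^{−1} = 5^{−1} = 8 (mod 13), so α_err = 1·8 = 8 ≡ 8 = α_4. Error position i = 4.
  Consistency check: S_2/S_1 = 8·1 = 8 ≡ 8 = α_err ✓ (single-error assumption holds).
Step 4: error magnitude e = S_0/v_4 = S_0·∏_{j≠4}(α_4 − α_j) = 5·11 = 55 ≡ 3 (mod 13).
Step 5: correct position 4: c_4 = r_4 − e = 1 − 3 ≡ 11 (mod 13). Hence c = [1, 0, 12, 11, 2].
  Check: interpolating c through the α_i gives m(x) = 3 + 1·x (degree < 2) with m(α_i) = c_i for every i, so c is indeed a codeword.


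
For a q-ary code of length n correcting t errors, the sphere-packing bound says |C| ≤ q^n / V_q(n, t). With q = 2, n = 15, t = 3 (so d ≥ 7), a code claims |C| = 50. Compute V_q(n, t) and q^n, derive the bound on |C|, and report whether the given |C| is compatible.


V_q(n, t) = 576, q^n = 32768, Hamming bound = 56, |C| = 50 ≤ bound (satisfied).

Step 1: Compute V_q(n, t) = Σ_{j=0}^3 C(n, j) (q−1)^j.
  j = 0: C(15,0)·(1)^0 = 1·1 = 1.
  j = 1: C(15,1)·(1)^1 = 15·1 = 15.
  j = 2: C(15,2)·(1)^2 = 105·1 = 105.
  j = 3: C(15,3)·(1)^3 = 455·1 = 455.
  V_q(n, t) = 1 + 15 + 105 + 455 = 576.
Step 2: q^n = 2^15 = 32768.
Step 3: Hamming bound ⌊q^n / V_q(n,t)⌋ = ⌊32768/576⌋ = 56.
Step 4: Compare |C| = 50 to 56: satisfied.
The claimed |C| lies below the Hamming bound.


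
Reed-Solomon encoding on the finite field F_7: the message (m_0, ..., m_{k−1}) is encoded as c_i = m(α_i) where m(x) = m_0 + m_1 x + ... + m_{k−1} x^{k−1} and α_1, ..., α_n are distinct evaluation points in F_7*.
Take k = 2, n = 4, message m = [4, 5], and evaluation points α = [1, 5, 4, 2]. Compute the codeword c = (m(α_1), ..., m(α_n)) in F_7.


c = [2, 1, 3, 0]

Message polynomial: m(x) = 4 + 5·x (mod 7).
For each evaluation point α_i, compute m(α_i) mod 7:
  α_1 = 1: Horner steps 5 → 2, so m(1) = 2.
  α_2 = 5: Horner steps 5 → 1, so m(5) = 1.
  α_3 = 4: Horner steps 5 → 3, so m(4) = 3.
  α_4 = 2: Horner steps 5 → 0, so m(2) = 0.
Codeword c = [2, 1, 3, 0] ∈ F_7^4.


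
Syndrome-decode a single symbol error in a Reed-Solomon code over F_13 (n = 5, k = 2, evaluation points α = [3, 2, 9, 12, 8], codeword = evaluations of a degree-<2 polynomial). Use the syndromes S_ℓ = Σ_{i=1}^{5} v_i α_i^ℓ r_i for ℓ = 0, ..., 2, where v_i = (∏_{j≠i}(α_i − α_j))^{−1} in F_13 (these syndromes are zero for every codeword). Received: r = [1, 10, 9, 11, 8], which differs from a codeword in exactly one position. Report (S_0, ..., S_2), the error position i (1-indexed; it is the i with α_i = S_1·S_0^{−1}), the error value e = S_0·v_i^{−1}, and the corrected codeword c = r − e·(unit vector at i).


S = (9, 3, 1), error at position 3, error magnitude e = 10, c = [1, 10, 12, 11, 8].

Step 1: column multipliers v_i = (∏_{j≠i}(α_i − α_j))^{−1} mod 13.
  i = 1 (α = 3): (3−2)(3−9)(3−12)(3−8) = 1·(−6)·(−9)·(−5) = −270 ≡ 3, so v_1 = 3^{−1} = 9 (mod 13).
  i = 2 (α = 2): (2−3)(2−9)(2−12)(2−8) = (−1)·(−7)·(−10)·(−6) = 420 ≡ 4, so v_2 = 4^{−1} = 10 (mod 13).
  i = 3 (α = 9): (9−3)(9−2)(9−12)(9−8) = 6·7·(−3)·1 = −126 ≡ 4, so v_3 = 4^{−1} = 10 (mod 13).
  i = 4 (α = 12): (12−3)(12−2)(12−9)(12−8) = 9·10·3·4 = 1080 ≡ 1, so v_4 = 1^{−1} = 1 (mod 13).
  i = 5 (α = 8): (8−3)(8−2)(8−9)(8−12) = 5·6·(−1)·(−4) = 120 ≡ 3, so v_5 = 3^{−1} = 9 (mod 13).
  v = [9, 10, 10, 1, 9].
Step 2: syndromes of r = [1, 10, 9, 11, 8] (all sums mod 13).
  S_0 = Σ v_i r_i = 9·1 + 10·10 + 10·9 + 1·11 + 9·8 = 282 ≡ 9.
  S_1 = Σ v_i α_i r_i = 9·3·1 + 10·2·10 + 10·9·9 + 1·12·11 + 9·8·8 = 1745 ≡ 3.
  α_i^2 mod 13 = [9, 4, 3, 1, 12].
  S_2 = Σ v_i α_i^2 r_i = 9·9·1 + 10·4·10 + 10·3·9 + 1·1·11 + 9·12·8 = 1626 ≡ 1.
  S = (9, 3, 1) ≠ 0, so r is not a codeword (an error is present).
Step 3: locate the error. For a single error e at position i, S_ℓ = v_i·e·α_i^ℓ, so α_err = S_1/S_0.
  S_0^{−1} = 9^{−1} = 3 (mod 13), so α_err = 3·3 = 9 ≡ 9 = α_3. Error position i = 3.
  Consistency check: S_2/S_1 = 1·9 = 9 ≡ 9 = α_err ✓ (single-error assumption holds).
Step 4: error magnitude e = S_0/v_3 = S_0·∏_{j≠3}(α_3 − α_j) = 9·4 = 36 ≡ 10 (mod 13).
Step 5: correct position 3: c_3 = r_3 − e = 9 − 10 ≡ 12 (mod 13). Hence c = [1, 10, 12, 11, 8].
  Check: interpolating c through the α_i gives m(x) = 2 + 4·x (degree < 2) with m(α_i) = c_i for every i, so c is indeed a codeword.


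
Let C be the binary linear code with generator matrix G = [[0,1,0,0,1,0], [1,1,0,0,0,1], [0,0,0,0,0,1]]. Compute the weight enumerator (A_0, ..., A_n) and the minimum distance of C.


Weight distribution: A_0 = 1, A_1 = 1, A_2 = 3, A_3 = 3. Minimum distance d = 1.

Enumerate all 2^3 = 8 messages m ∈ F_2^3.
For each, compute codeword c = mG in F_2^6, then tally its weight.
  m = 000 → c = 000000, weight = 0.
  m = 100 → c = 010010, weight = 2.
  m = 010 → c = 110001, weight = 3.
  m = 110 → c = 100011, weight = 3.
  m = 001 → c = 000001, weight = 1.
  m = 101 → c = 010011, weight = 3.
  m = 011 → c = 110000, weight = 2.
  m = 111 → c = 100010, weight = 2.
Tally weights:
  weight 0: 1 codewords.
  weight 1: 1 codewords.
  weight 2: 3 codewords.
  weight 3: 3 codewords.
Minimum distance d = smallest w > 0 with A_w > 0 = 1.
Sanity: Σ A_w = 8 = 2^3 = 8 ✓.


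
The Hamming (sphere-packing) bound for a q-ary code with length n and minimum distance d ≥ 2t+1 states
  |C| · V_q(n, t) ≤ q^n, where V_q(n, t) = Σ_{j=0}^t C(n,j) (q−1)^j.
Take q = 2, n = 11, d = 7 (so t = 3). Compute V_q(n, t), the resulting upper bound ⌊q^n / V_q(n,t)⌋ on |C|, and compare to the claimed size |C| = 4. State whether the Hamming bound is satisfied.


V_q(n, t) = 232, q^n = 2048, Hamming bound = 8, |C| = 4 ≤ bound (satisfied).

Step 1: Compute V_q(n, t) = Σ_{j=0}^3 C(n, j) (q−1)^j.
  j = 0: C(11,0)·(1)^0 = 1·1 = 1.
  j = 1: C(11,1)·(1)^1 = 11·1 = 11.
  j = 2: C(11,2)·(1)^2 = 55·1 = 55.
  j = 3: C(11,3)·(1)^3 = 165·1 = 165.
  V_q(n, t) = 1 + 11 + 55 + 165 = 232.
Step 2: q^n = 2^11 = 2048.
Step 3: Hamming bound ⌊q^n / V_q(n,t)⌋ = ⌊2048/232⌋ = 8.
Step 4: Compare |C| = 4 to 8: satisfied.
The claimed |C| lies below the Hamming bound.


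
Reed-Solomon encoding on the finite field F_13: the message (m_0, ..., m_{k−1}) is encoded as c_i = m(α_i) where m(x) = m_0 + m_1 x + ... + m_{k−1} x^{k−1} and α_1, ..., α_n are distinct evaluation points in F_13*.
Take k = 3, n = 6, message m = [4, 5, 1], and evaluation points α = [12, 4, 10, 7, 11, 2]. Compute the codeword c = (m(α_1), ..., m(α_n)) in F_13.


c = [0, 1, 11, 10, 11, 5]

Message polynomial: m(x) = 4 + 5·x + 1·x^2 (mod 13).
For each evaluation point α_i, compute m(α_i) mod 13:
  α_1 = 12: Horner steps 1 → 4 → 0, so m(12) = 0.
  α_2 = 4: Horner steps 1 → 9 → 1, so m(4) = 1.
  α_3 = 10: Horner steps 1 → 2 → 11, so m(10) = 11.
  α_4 = 7: Horner steps 1 → 12 → 10, so m(7) = 10.
  α_5 = 11: Horner steps 1 → 3 → 11, so m(11) = 11.
  α_6 = 2: Horner steps 1 → 7 → 5, so m(2) = 5.
Codeword c = [0, 1, 11, 10, 11, 5] ∈ F_13^6.


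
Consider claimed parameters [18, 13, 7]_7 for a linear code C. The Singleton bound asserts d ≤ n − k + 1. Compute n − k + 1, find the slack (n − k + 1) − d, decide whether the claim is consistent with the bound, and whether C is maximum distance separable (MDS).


Singleton RHS = n − k + 1 = 6, slack = -1, bound violated (no such code; not MDS).

Singleton bound: d ≤ n − k + 1.
Here n = 18, k = 13, so n − k + 1 = 6.
Given d = 7, check d ≤ 6: NO.
Slack = (n − k + 1) − d = -1.
The slack is negative: d = 7 exceeds n − k + 1 = 6 by 1, so the Singleton bound is violated and no linear [18, 13, 7]_7 code can exist. In particular it is not MDS (MDS requires d = n − k + 1 exactly).
Description: the claimed parameters are [18, 13, 7]_7; such a code would be impossible (violates the Singleton bound).


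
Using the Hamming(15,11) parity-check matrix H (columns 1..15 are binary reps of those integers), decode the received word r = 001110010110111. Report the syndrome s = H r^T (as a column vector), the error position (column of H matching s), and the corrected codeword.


s = (0, 1, 1, 1)^T, error position = 7, corrected codeword c = 001110110110111

Compute s = H r^T mod 2 one row at a time:
  s_1 = 1 + 0 + 1 + 1 + 0 + 1 + 1 + 1 = 6 ≡ 0 (mod 2).
  s_2 = 1 + 1 + 0 + 0 + 0 + 1 + 1 + 1 = 5 ≡ 1 (mod 2).
  s_3 = 0 + 1 + 0 + 0 + 1 + 1 + 1 + 1 = 5 ≡ 1 (mod 2).
  s_4 = 0 + 1 + 1 + 0 + 0 + 1 + 1 + 1 = 5 ≡ 1 (mod 2).
s = (0, 1, 1, 1)^T — this equals column 7 of H (binary 0111), so error is at position 7.
Correct: flip bit 7 of r = 001110010110111 to get c = 001110110110111.


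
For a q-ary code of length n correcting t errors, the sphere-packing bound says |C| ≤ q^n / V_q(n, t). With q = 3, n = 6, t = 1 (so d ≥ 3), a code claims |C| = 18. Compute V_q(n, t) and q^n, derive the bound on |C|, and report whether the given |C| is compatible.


V_q(n, t) = 13, q^n = 729, Hamming bound = 56, |C| = 18 ≤ bound (satisfied).

Step 1: Compute V_q(n, t) = Σ_{j=0}^1 C(n, j) (q−1)^j.
  j = 0: C(6,0)·(2)^0 = 1·1 = 1.
  j = 1: C(6,1)·(2)^1 = 6·2 = 12.
  V_q(n, t) = 1 + 12 = 13.
Step 2: q^n = 3^6 = 729.
Step 3: Hamming bound ⌊q^n / V_q(n,t)⌋ = ⌊729/13⌋ = 56.
Step 4: Compare |C| = 18 to 56: satisfied.
The claimed |C| lies below the Hamming bound.


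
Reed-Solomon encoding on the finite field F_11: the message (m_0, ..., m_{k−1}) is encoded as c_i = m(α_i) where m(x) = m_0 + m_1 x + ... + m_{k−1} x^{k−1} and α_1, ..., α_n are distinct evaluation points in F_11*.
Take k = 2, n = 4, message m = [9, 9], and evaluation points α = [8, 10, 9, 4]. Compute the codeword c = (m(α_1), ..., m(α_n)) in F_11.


c = [4, 0, 2, 1]

Message polynomial: m(x) = 9 + 9·x (mod 11).
For each evaluation point α_i, compute m(α_i) mod 11:
  α_1 = 8: Horner steps 9 → 4, so m(8) = 4.
  α_2 = 10: Horner steps 9 → 0, so m(10) = 0.
  α_3 = 9: Horner steps 9 → 2, so m(9) = 2.
  α_4 = 4: Horner steps 9 → 1, so m(4) = 1.
Codeword c = [4, 0, 2, 1] ∈ F_11^4.


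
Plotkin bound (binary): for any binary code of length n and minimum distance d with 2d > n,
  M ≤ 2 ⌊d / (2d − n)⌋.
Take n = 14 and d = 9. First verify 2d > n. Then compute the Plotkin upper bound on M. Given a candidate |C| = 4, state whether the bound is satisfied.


Plotkin bound M ≤ 4; given |C| = 4 ≤ bound (satisfied).

Check applicability: 2d = 18, n = 14.
2d − n = 4 > 0, so Plotkin applies.
Compute d/(2d−n) = 9/4 ≈ 2.2500.
⌊d/(2d−n)⌋ = 2.
Plotkin bound: M ≤ 2·2 = 4.
Given |C| = 4, check: satisfied.
This |C| is at the Plotkin bound.


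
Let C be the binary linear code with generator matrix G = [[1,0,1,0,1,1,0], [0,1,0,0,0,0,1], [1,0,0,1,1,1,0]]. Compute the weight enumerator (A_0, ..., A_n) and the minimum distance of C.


Weight distribution: A_0 = 1, A_2 = 2, A_4 = 3, A_6 = 2. Minimum distance d = 2.

Enumerate all 2^3 = 8 messages m ∈ F_2^3.
For each, compute codeword c = mG in F_2^7, then tally its weight.
  m = 000 → c = 0000000, weight = 0.
  m = 100 → c = 1010110, weight = 4.
  m = 010 → c = 0100001, weight = 2.
  m = 110 → c = 1110111, weight = 6.
  m = 001 → c = 1001110, weight = 4.
  m = 101 → c = 0011000, weight = 2.
  m = 011 → c = 1101111, weight = 6.
  m = 111 → c = 0111001, weight = 4.
Tally weights:
  weight 0: 1 codewords.
  weight 2: 2 codewords.
  weight 4: 3 codewords.
  weight 6: 2 codewords.
Minimum distance d = smallest w > 0 with A_w > 0 = 2.
Sanity: Σ A_w = 8 = 2^3 = 8 ✓.


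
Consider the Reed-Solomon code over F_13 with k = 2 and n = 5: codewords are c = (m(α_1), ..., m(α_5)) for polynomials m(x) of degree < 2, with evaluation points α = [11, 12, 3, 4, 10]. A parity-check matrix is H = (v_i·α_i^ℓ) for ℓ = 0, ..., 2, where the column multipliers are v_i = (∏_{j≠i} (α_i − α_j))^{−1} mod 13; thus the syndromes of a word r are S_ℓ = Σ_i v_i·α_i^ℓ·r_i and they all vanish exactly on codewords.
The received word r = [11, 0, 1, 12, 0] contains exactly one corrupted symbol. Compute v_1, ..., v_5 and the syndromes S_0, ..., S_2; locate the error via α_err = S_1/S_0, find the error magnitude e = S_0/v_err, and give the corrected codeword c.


S = (4, 9, 4), error at position 2, error magnitude e = 4, c = [11, 9, 1, 12, 0].

Step 1: column multipliers v_i = (∏_{j≠i}(α_i − α_j))^{−1} mod 13.
  i = 1 (α = 11): (11−12)(11−3)(11−4)(11−10) = (−1)·8·7·1 = −56 ≡ 9, so v_1 = 9^{−1} = 3 (mod 13).
  i = 2 (α = 12): (12−11)(12−3)(12−4)(12−10) = 1·9·8·2 = 144 ≡ 1, so v_2 = 1^{−1} = 1 (mod 13).
  i = 3 (α = 3): (3−11)(3−12)(3−4)(3−10) = (−8)·(−9)·(−1)·(−7) = 504 ≡ 10, so v_3 = 10^{−1} = 4 (mod 13).
  i = 4 (α = 4): (4−11)(4−12)(4−3)(4−10) = (−7)·(−8)·1·(−6) = −336 ≡ 2, so v_4 = 2^{−1} = 7 (mod 13).
  i = 5 (α = 10): (10−11)(10−12)(10−3)(10−4) = (−1)·(−2)·7·6 = 84 ≡ 6, so v_5 = 6^{−1} = 11 (mod 13).
  v = [3, 1, 4, 7, 11].
Step 2: syndromes of r = [11, 0, 1, 12, 0] (all sums mod 13).
  S_0 = Σ v_i r_i = 3·11 + 1·0 + 4·1 + 7·12 + 11·0 = 121 ≡ 4.
  S_1 = Σ v_i α_i r_i = 3·11·11 + 1·12·0 + 4·3·1 + 7·4·12 + 11·10·0 = 711 ≡ 9.
  α_i^2 mod 13 = [4, 1, 9, 3, 9].
  S_2 = Σ v_i α_i^2 r_i = 3·4·11 + 1·1·0 + 4·9·1 + 7·3·12 + 11·9·0 = 420 ≡ 4.
  S = (4, 9, 4) ≠ 0, so r is not a codeword (an error is present).
Step 3: locate the error. For a single error e at position i, S_ℓ = v_i·e·α_i^ℓ, so α_err = S_1/S_0.
  S_0^{−1} = 4^{−1} = 10 (mod 13), so α_err = 9·10 = 90 ≡ 12 = α_2. Error position i = 2.
  Consistency check: S_2/S_1 = 4·3 = 12 ≡ 12 = α_err ✓ (single-error assumption holds).
Step 4: error magnitude e = S_0/v_2 = S_0·∏_{j≠2}(α_2 − α_j) = 4·1 = 4 ≡ 4 (mod 13).
Step 5: correct position 2: c_2 = r_2 − e = 0 − 4 ≡ 9 (mod 13). Hence c = [11, 9, 1, 12, 0].
  Check: interpolating c through the α_i gives m(x) = 7 + 11·x (degree < 2) with m(α_i) = c_i for every i, so c is indeed a codeword.


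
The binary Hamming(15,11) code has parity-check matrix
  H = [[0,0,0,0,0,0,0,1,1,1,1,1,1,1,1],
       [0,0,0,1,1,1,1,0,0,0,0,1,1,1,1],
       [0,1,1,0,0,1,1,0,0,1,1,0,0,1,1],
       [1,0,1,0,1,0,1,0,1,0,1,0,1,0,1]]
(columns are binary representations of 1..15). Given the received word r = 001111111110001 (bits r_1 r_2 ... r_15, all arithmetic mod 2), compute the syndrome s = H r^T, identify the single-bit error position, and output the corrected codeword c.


s = (1, 1, 0, 0)^T, error position = 12, corrected codeword c = 001111111111001

Compute s = H r^T mod 2 one row at a time:
  s_1 = 1 + 1 + 1 + 1 + 0 + 0 + 0 + 1 = 5 ≡ 1 (mod 2).
  s_2 = 1 + 1 + 1 + 1 + 0 + 0 + 0 + 1 = 5 ≡ 1 (mod 2).
  s_3 = 0 + 1 + 1 + 1 + 1 + 1 + 0 + 1 = 6 ≡ 0 (mod 2).
  s_4 = 0 + 1 + 1 + 1 + 1 + 1 + 0 + 1 = 6 ≡ 0 (mod 2).
s = (1, 1, 0, 0)^T — this equals column 12 of H (binary 1100), so error is at position 12.
Correct: flip bit 12 of r = 001111111110001 to get c = 001111111111001.


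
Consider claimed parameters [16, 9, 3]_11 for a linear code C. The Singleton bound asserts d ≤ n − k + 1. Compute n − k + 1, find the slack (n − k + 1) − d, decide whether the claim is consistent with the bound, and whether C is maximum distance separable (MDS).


Singleton RHS = n − k + 1 = 8, slack = 5, bound satisfied, not MDS.

Singleton bound: d ≤ n − k + 1.
Here n = 16, k = 9, so n − k + 1 = 8.
Given d = 3, check d ≤ 8: YES.
Slack = (n − k + 1) − d = 5.
The code is NOT MDS (slack = 5 > 0).
Description: the claimed parameters are [16, 9, 3]_11; such a code would be non-MDS.


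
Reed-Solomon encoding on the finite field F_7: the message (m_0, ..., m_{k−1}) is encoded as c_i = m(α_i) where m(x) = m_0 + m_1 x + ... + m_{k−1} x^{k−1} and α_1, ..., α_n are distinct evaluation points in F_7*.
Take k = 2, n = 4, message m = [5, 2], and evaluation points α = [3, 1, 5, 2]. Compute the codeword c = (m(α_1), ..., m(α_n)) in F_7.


c = [4, 0, 1, 2]

Message polynomial: m(x) = 5 + 2·x (mod 7).
For each evaluation point α_i, compute m(α_i) mod 7:
  α_1 = 3: Horner steps 2 → 4, so m(3) = 4.
  α_2 = 1: Horner steps 2 → 0, so m(1) = 0.
  α_3 = 5: Horner steps 2 → 1, so m(5) = 1.
  α_4 = 2: Horner steps 2 → 2, so m(2) = 2.
Codeword c = [4, 0, 1, 2] ∈ F_7^4.


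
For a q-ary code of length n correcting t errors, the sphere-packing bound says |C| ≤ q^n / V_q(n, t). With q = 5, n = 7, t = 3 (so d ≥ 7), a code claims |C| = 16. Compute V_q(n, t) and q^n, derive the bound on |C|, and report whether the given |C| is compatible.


V_q(n, t) = 2605, q^n = 78125, Hamming bound = 29, |C| = 16 ≤ bound (satisfied).

Step 1: Compute V_q(n, t) = Σ_{j=0}^3 C(n, j) (q−1)^j.
  j = 0: C(7,0)·(4)^0 = 1·1 = 1.
  j = 1: C(7,1)·(4)^1 = 7·4 = 28.
  j = 2: C(7,2)·(4)^2 = 21·16 = 336.
  j = 3: C(7,3)·(4)^3 = 35·64 = 2240.
  V_q(n, t) = 1 + 28 + 336 + 2240 = 2605.
Step 2: q^n = 5^7 = 78125.
Step 3: Hamming bound ⌊q^n / V_q(n,t)⌋ = ⌊78125/2605⌋ = 29.
Step 4: Compare |C| = 16 to 29: satisfied.
The claimed |C| lies below the Hamming bound.


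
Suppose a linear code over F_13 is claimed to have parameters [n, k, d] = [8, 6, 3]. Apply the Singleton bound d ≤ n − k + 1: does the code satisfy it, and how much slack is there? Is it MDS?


Singleton RHS = n − k + 1 = 3, slack = 0, bound satisfied, MDS.

Singleton bound: d ≤ n − k + 1.
Here n = 8, k = 6, so n − k + 1 = 3.
Given d = 3, check d ≤ 3: YES.
Slack = (n − k + 1) − d = 0.
The code is MDS (slack = 0).
Description: the claimed parameters are [8, 6, 3]_13; such a code would be MDS (meets Singleton bound).


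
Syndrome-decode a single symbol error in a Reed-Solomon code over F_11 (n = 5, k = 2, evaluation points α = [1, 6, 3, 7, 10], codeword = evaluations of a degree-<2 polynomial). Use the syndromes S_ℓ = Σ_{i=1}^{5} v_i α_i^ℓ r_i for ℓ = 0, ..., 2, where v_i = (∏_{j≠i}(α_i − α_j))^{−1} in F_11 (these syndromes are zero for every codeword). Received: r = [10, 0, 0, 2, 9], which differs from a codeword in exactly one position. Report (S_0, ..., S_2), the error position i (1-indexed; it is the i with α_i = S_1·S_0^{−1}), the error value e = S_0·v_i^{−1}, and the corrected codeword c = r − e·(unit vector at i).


S = (3, 7, 9), error at position 2, error magnitude e = 4, c = [10, 7, 0, 2, 9].

Step 1: column multipliers v_i = (∏_{j≠i}(α_i − α_j))^{−1} mod 11.
  i = 1 (α = 1): (1−6)(1−3)(1−7)(1−10) = (−5)·(−2)·(−6)·(−9) = 540 ≡ 1, so v_1 = 1^{−1} = 1 (mod 11).
  i = 2 (α = 6): (6−1)(6−3)(6−7)(6−10) = 5·3·(−1)·(−4) = 60 ≡ 5, so v_2 = 5^{−1} = 9 (mod 11).
  i = 3 (α = 3): (3−1)(3−6)(3−7)(3−10) = 2·(−3)·(−4)·(−7) = −168 ≡ 8, so v_3 = 8^{−1} = 7 (mod 11).
  i = 4 (α = 7): (7−1)(7−6)(7−3)(7−10) = 6·1·4·(−3) = −72 ≡ 5, so v_4 = 5^{−1} = 9 (mod 11).
  i = 5 (α = 10): (10−1)(10−6)(10−3)(10−7) = 9·4·7·3 = 756 ≡ 8, so v_5 = 8^{−1} = 7 (mod 11).
  v = [1, 9, 7, 9, 7].
Step 2: syndromes of r = [10, 0, 0, 2, 9] (all sums mod 11).
  S_0 = Σ v_i r_i = 1·10 + 9·0 + 7·0 + 9·2 + 7·9 = 91 ≡ 3.
  S_1 = Σ v_i α_i r_i = 1·1·10 + 9·6·0 + 7·3·0 + 9·7·2 + 7·10·9 = 766 ≡ 7.
  α_i^2 mod 11 = [1, 3, 9, 5, 1].
  S_2 = Σ v_i α_i^2 r_i = 1·1·10 + 9·3·0 + 7·9·0 + 9·5·2 + 7·1·9 = 163 ≡ 9.
  S = (3, 7, 9) ≠ 0, so r is not a codeword (an error is present).
Step 3: locate the error. For a single error e at position i, S_ℓ = v_i·e·α_i^ℓ, so α_err = S_1/S_0.
  S_0^{−1} = 3^{−1} = 4 (mod 11), so α_err = 7·4 = 28 ≡ 6 = α_2. Error position i = 2.
  Consistency check: S_2/S_1 = 9·8 = 72 ≡ 6 = α_err ✓ (single-error assumption holds).
Step 4: error magnitude e = S_0/v_2 = S_0·∏_{j≠2}(α_2 − α_j) = 3·5 = 15 ≡ 4 (mod 11).
Step 5: correct position 2: c_2 = r_2 − e = 0 − 4 ≡ 7 (mod 11). Hence c = [10, 7, 0, 2, 9].
  Check: interpolating c through the α_i gives m(x) = 4 + 6·x (degree < 2) with m(α_i) = c_i for every i, so c is indeed a codeword.


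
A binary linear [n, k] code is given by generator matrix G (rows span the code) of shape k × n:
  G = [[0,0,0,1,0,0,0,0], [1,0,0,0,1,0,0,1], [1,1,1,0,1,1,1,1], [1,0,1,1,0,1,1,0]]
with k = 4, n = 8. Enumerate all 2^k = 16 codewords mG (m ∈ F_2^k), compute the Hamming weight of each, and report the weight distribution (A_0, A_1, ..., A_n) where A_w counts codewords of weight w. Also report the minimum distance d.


Weight distribution: A_0 = 1, A_1 = 1, A_2 = 1, A_3 = 3, A_4 = 4, A_5 = 3, A_6 = 1, A_7 = 1, A_8 = 1. Minimum distance d = 1.

Enumerate all 2^4 = 16 messages m ∈ F_2^4.
For each, compute codeword c = mG in F_2^8, then tally its weight.
  m = 0000 → c = 00000000, weight = 0.
  m = 1000 → c = 00010000, weight = 1.
  m = 0100 → c = 10001001, weight = 3.
  m = 1100 → c = 10011001, weight = 4.
  m = 0010 → c = 11101111, weight = 7.
  m = 1010 → c = 11111111, weight = 8.
  m = 0110 → c = 01100110, weight = 4.
  m = 1110 → c = 01110110, weight = 5.
  m = 0001 → c = 10110110, weight = 5.
  m = 1001 → c = 10100110, weight = 4.
  m = 0101 → c = 00111111, weight = 6.
  m = 1101 → c = 00101111, weight = 5.
  m = 0011 → c = 01011001, weight = 4.
  m = 1011 → c = 01001001, weight = 3.
  m = 0111 → c = 11010000, weight = 3.
  m = 1111 → c = 11000000, weight = 2.
Tally weights:
  weight 0: 1 codewords.
  weight 1: 1 codewords.
  weight 2: 1 codewords.
  weight 3: 3 codewords.
  weight 4: 4 codewords.
  weight 5: 3 codewords.
  weight 6: 1 codewords.
  weight 7: 1 codewords.
  weight 8: 1 codewords.
Minimum distance d = smallest w > 0 with A_w > 0 = 1.
Sanity: Σ A_w = 16 = 2^4 = 16 ✓.


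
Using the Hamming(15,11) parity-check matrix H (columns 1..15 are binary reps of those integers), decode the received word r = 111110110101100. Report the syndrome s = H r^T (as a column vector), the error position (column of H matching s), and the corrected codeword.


s = (0, 1, 0, 1)^T, error position = 5, corrected codeword c = 111100110101100

Compute s = H r^T mod 2 one row at a time:
  s_1 = 1 + 0 + 1 + 0 + 1 + 1 + 0 + 0 = 4 ≡ 0 (mod 2).
  s_2 = 1 + 1 + 0 + 1 + 1 + 1 + 0 + 0 = 5 ≡ 1 (mod 2).
  s_3 = 1 + 1 + 0 + 1 + 1 + 0 + 0 + 0 = 4 ≡ 0 (mod 2).
  s_4 = 1 + 1 + 1 + 1 + 0 + 0 + 1 + 0 = 5 ≡ 1 (mod 2).
s = (0, 1, 0, 1)^T — this equals column 5 of H (binary 0101), so error is at position 5.
Correct: flip bit 5 of r = 111110110101100 to get c = 111100110101100.


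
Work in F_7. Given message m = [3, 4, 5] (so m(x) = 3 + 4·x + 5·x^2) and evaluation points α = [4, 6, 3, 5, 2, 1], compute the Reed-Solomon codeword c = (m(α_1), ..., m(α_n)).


c = [1, 4, 4, 1, 3, 5]

Message polynomial: m(x) = 3 + 4·x + 5·x^2 (mod 7).
For each evaluation point α_i, compute m(α_i) mod 7:
  α_1 = 4: Horner steps 5 → 3 → 1, so m(4) = 1.
  α_2 = 6: Horner steps 5 → 6 → 4, so m(6) = 4.
  α_3 = 3: Horner steps 5 → 5 → 4, so m(3) = 4.
  α_4 = 5: Horner steps 5 → 1 → 1, so m(5) = 1.
  α_5 = 2: Horner steps 5 → 0 → 3, so m(2) = 3.
  α_6 = 1: Horner steps 5 → 2 → 5, so m(1) = 5.
Codeword c = [1, 4, 4, 1, 3, 5] ∈ F_7^6.


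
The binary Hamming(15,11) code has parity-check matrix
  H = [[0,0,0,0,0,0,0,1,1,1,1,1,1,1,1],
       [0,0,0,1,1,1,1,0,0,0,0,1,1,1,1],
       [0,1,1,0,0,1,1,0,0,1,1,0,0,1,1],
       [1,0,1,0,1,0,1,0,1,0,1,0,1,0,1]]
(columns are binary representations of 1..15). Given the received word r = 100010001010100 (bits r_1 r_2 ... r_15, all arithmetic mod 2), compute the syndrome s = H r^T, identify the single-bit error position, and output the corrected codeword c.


s = (1, 0, 1, 1)^T, error position = 11, corrected codeword c = 100010001000100

Compute s = H r^T mod 2 one row at a time:
  s_1 = 0 + 1 + 0 + 1 + 0 + 1 + 0 + 0 = 3 ≡ 1 (mod 2).
  s_2 = 0 + 1 + 0 + 0 + 0 + 1 + 0 + 0 = 2 ≡ 0 (mod 2).
  s_3 = 0 + 0 + 0 + 0 + 0 + 1 + 0 + 0 = 1 ≡ 1 (mod 2).
  s_4 = 1 + 0 + 1 + 0 + 1 + 1 + 1 + 0 = 5 ≡ 1 (mod 2).
s = (1, 0, 1, 1)^T — this equals column 11 of H (binary 1011), so error is at position 11.
Correct: flip bit 11 of r = 100010001010100 to get c = 100010001000100.
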